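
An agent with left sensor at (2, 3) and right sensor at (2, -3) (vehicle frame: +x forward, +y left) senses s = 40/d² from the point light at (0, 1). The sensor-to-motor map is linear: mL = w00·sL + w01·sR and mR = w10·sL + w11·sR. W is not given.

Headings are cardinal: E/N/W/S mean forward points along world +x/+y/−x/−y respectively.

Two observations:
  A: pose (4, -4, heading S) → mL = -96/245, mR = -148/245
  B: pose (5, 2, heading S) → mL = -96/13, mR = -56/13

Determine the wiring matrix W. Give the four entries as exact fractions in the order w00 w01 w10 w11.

obs A: pose=(4,-4,S) → sL=20/49, sR=4/5, mL=-96/245, mR=-148/245
obs B: pose=(5,2,S) → sL=8/13, sR=8, mL=-96/13, mR=-56/13
sensor matrix S = [[20/49, 4/5], [8/13, 8]]; det S = 8832/3185
solve [mL_A; mL_B] = S·[w00; w01] and [mR_A; mR_B] = S·[w10; w11]:
  w00 = 1, w01 = -1, w10 = -1/2, w11 = -1/2

1 -1 -1/2 -1/2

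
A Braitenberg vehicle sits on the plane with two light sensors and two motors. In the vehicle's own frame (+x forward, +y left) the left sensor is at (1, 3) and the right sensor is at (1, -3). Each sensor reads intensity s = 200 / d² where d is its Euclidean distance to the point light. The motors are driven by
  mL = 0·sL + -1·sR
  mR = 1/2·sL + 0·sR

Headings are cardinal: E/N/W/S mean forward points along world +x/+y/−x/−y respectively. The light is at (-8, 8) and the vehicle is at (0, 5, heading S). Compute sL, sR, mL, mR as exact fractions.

200/137 200/41 -200/41 100/137

left sensor world pos  = (3, 4); dL² = 137
right sensor world pos = (-3, 4); dR² = 41
sL = 200/137 = 200/137
sR = 200/41 = 200/41
mL = 0·sL + -1·sR = -200/41
mR = 1/2·sL + 0·sR = 100/137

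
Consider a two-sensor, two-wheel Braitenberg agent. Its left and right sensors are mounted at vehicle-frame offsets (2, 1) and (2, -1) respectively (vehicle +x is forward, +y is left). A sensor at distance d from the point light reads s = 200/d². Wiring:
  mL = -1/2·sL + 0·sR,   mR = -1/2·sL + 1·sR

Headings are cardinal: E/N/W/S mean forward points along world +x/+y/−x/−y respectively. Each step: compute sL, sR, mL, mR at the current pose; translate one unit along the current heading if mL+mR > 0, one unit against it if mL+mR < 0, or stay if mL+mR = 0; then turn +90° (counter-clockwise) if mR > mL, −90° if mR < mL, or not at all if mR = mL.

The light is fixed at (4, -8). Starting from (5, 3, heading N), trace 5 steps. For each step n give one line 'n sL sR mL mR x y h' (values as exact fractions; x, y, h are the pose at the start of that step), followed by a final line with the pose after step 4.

n=0: pose=(5,3,N); sL=200/169, sR=200/173; mL=-100/169, mR=16500/29237; mL+mR=-800/29237 → advance -1; mR−mL=200/173 → turn +1·90°
n=1: pose=(5,2,W); sL=100/41, sR=100/61; mL=-50/41, mR=1050/2501; mL+mR=-2000/2501 → advance -1; mR−mL=100/61 → turn +1·90°
n=2: pose=(6,2,S); sL=200/73, sR=40/13; mL=-100/73, mR=1620/949; mL+mR=320/949 → advance +1; mR−mL=40/13 → turn +1·90°
n=3: pose=(6,1,E); sL=50/29, sR=5/2; mL=-25/29, mR=95/58; mL+mR=45/58 → advance +1; mR−mL=5/2 → turn +1·90°
n=4: pose=(7,1,N); sL=8/5, sR=200/137; mL=-4/5, mR=452/685; mL+mR=-96/685 → advance -1; mR−mL=200/137 → turn +1·90°

0 200/169 200/173 -100/169 16500/29237 5 3 N
1 100/41 100/61 -50/41 1050/2501 5 2 W
2 200/73 40/13 -100/73 1620/949 6 2 S
3 50/29 5/2 -25/29 95/58 6 1 E
4 8/5 200/137 -4/5 452/685 7 1 N
final 7 0 W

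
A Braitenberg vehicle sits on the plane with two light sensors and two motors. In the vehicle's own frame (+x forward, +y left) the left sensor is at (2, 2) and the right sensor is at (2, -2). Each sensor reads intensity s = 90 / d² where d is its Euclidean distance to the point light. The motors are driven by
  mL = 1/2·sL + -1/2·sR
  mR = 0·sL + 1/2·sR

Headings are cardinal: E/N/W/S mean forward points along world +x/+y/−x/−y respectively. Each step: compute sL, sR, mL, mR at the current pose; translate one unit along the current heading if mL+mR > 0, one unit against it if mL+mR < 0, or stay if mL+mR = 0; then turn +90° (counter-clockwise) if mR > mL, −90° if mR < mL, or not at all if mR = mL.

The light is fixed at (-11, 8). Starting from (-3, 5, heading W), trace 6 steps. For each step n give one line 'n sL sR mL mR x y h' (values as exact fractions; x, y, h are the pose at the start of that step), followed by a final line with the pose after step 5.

n=0: pose=(-3,5,W); sL=90/61, sR=90/37; mL=-1080/2257, mR=45/37; mL+mR=45/61 → advance +1; mR−mL=3825/2257 → turn +1·90°
n=1: pose=(-4,5,S); sL=45/53, sR=9/5; mL=-126/265, mR=9/10; mL+mR=45/106 → advance +1; mR−mL=729/530 → turn +1·90°
n=2: pose=(-4,4,E); sL=18/17, sR=10/13; mL=32/221, mR=5/13; mL+mR=9/17 → advance +1; mR−mL=53/221 → turn +1·90°
n=3: pose=(-3,4,N); sL=9/4, sR=45/52; mL=9/13, mR=45/104; mL+mR=9/8 → advance +1; mR−mL=-27/104 → turn -1·90°
n=4: pose=(-3,5,E); sL=90/101, sR=18/25; mL=216/2525, mR=9/25; mL+mR=45/101 → advance +1; mR−mL=693/2525 → turn +1·90°
n=5: pose=(-2,5,N); sL=9/5, sR=45/61; mL=162/305, mR=45/122; mL+mR=9/10 → advance +1; mR−mL=-99/610 → turn -1·90°

0 90/61 90/37 -1080/2257 45/37 -3 5 W
1 45/53 9/5 -126/265 9/10 -4 5 S
2 18/17 10/13 32/221 5/13 -4 4 E
3 9/4 45/52 9/13 45/104 -3 4 N
4 90/101 18/25 216/2525 9/25 -3 5 E
5 9/5 45/61 162/305 45/122 -2 5 N
final -2 6 E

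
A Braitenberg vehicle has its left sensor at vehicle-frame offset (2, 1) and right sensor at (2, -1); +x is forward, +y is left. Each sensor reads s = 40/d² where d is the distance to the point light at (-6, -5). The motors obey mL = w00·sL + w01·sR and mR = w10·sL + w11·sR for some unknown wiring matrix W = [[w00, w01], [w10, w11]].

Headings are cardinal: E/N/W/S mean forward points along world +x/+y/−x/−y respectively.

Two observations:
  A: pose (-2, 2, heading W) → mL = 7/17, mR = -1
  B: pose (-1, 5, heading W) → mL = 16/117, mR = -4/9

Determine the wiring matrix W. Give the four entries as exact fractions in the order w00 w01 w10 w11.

1 -1 -1 0

obs A: pose=(-2,2,W) → sL=1, sR=10/17, mL=7/17, mR=-1
obs B: pose=(-1,5,W) → sL=4/9, sR=4/13, mL=16/117, mR=-4/9
sensor matrix S = [[1, 10/17], [4/9, 4/13]]; det S = 92/1989
solve [mL_A; mL_B] = S·[w00; w01] and [mR_A; mR_B] = S·[w10; w11]:
  w00 = 1, w01 = -1, w10 = -1, w11 = 0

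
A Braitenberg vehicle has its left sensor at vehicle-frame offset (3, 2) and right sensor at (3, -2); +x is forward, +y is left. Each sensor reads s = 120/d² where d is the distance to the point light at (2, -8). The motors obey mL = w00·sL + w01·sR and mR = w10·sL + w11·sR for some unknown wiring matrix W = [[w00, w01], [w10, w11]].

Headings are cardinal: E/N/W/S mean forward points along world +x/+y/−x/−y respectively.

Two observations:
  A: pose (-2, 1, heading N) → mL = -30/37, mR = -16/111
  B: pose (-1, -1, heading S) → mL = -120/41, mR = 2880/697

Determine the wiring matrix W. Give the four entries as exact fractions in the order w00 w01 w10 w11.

obs A: pose=(-2,1,N) → sL=2/3, sR=30/37, mL=-30/37, mR=-16/111
obs B: pose=(-1,-1,S) → sL=120/17, sR=120/41, mL=-120/41, mR=2880/697
sensor matrix S = [[2/3, 30/37], [120/17, 120/41]]; det S = -97280/25789
solve [mL_A; mL_B] = S·[w00; w01] and [mR_A; mR_B] = S·[w10; w11]:
  w00 = 0, w01 = -1, w10 = 1, w11 = -1

0 -1 1 -1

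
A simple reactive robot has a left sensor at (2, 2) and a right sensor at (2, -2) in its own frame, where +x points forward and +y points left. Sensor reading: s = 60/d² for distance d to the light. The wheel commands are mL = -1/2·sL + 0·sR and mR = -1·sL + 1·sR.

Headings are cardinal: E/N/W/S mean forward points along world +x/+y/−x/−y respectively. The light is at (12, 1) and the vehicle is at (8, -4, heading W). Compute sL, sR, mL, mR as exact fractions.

left sensor world pos  = (6, -6); dL² = 85
right sensor world pos = (6, -2); dR² = 45
sL = 60/85 = 12/17
sR = 60/45 = 4/3
mL = -1/2·sL + 0·sR = -6/17
mR = -1·sL + 1·sR = 32/51

12/17 4/3 -6/17 32/51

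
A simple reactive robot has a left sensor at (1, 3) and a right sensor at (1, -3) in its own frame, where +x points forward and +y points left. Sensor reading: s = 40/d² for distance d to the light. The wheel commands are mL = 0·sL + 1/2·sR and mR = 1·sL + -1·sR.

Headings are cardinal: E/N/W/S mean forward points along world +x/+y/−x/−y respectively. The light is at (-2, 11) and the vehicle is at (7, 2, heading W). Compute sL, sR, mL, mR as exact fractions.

left sensor world pos  = (6, -1); dL² = 208
right sensor world pos = (6, 5); dR² = 100
sL = 40/208 = 5/26
sR = 40/100 = 2/5
mL = 0·sL + 1/2·sR = 1/5
mR = 1·sL + -1·sR = -27/130

5/26 2/5 1/5 -27/130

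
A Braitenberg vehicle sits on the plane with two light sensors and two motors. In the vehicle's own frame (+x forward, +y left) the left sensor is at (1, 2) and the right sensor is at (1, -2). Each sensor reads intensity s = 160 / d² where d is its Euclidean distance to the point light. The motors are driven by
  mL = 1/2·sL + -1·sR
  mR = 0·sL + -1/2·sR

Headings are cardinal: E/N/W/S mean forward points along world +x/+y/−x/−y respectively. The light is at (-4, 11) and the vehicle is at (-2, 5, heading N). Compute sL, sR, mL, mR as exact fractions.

left sensor world pos  = (-4, 6); dL² = 25
right sensor world pos = (0, 6); dR² = 41
sL = 160/25 = 32/5
sR = 160/41 = 160/41
mL = 1/2·sL + -1·sR = -144/205
mR = 0·sL + -1/2·sR = -80/41

32/5 160/41 -144/205 -80/41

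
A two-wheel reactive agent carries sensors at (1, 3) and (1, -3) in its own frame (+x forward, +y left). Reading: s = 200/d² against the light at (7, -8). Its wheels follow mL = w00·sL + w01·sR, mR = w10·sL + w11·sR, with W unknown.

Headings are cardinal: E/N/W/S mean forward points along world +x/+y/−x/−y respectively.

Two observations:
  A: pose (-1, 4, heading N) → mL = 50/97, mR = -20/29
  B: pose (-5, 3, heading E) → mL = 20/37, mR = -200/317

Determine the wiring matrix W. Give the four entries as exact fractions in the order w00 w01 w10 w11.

0 1/2 -1 0

obs A: pose=(-1,4,N) → sL=20/29, sR=100/97, mL=50/97, mR=-20/29
obs B: pose=(-5,3,E) → sL=200/317, sR=40/37, mL=20/37, mR=-200/317
sensor matrix S = [[20/29, 100/97], [200/317, 40/37]]; det S = 3139200/32993677
solve [mL_A; mL_B] = S·[w00; w01] and [mR_A; mR_B] = S·[w10; w11]:
  w00 = 0, w01 = 1/2, w10 = -1, w11 = 0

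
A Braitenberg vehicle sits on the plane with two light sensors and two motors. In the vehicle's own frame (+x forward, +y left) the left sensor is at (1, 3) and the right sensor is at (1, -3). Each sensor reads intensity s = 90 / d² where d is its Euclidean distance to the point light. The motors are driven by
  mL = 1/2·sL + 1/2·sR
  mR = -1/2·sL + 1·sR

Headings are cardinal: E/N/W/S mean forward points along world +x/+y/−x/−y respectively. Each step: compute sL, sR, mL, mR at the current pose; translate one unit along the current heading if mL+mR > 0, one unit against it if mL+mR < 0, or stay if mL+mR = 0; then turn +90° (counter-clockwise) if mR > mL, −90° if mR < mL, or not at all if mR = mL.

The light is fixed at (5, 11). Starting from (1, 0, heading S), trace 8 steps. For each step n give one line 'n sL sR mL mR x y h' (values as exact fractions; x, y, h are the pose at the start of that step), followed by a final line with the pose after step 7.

0 18/29 90/193 3042/5597 873/5597 1 0 S
1 9/25 45/53 801/1325 1773/2650 1 -1 W
2 90/173 90/233 18270/40309 5085/40309 0 -1 S
3 45/146 45/68 4815/9928 630/1241 0 -2 W
4 18/41 90/277 4338/11357 1197/11357 -1 -2 S
5 45/169 9/17 1143/2873 2277/5746 -1 -3 W
6 90/269 18/37 4086/9953 3177/9953 -2 -3 N
7 45/68 45/146 4815/9928 -225/9928 -2 -2 E
final -1 -2 S

n=0: pose=(1,0,S); sL=18/29, sR=90/193; mL=3042/5597, mR=873/5597; mL+mR=135/193 → advance +1; mR−mL=-2169/5597 → turn -1·90°
n=1: pose=(1,-1,W); sL=9/25, sR=45/53; mL=801/1325, mR=1773/2650; mL+mR=135/106 → advance +1; mR−mL=171/2650 → turn +1·90°
n=2: pose=(0,-1,S); sL=90/173, sR=90/233; mL=18270/40309, mR=5085/40309; mL+mR=135/233 → advance +1; mR−mL=-13185/40309 → turn -1·90°
n=3: pose=(0,-2,W); sL=45/146, sR=45/68; mL=4815/9928, mR=630/1241; mL+mR=135/136 → advance +1; mR−mL=225/9928 → turn +1·90°
n=4: pose=(-1,-2,S); sL=18/41, sR=90/277; mL=4338/11357, mR=1197/11357; mL+mR=135/277 → advance +1; mR−mL=-3141/11357 → turn -1·90°
n=5: pose=(-1,-3,W); sL=45/169, sR=9/17; mL=1143/2873, mR=2277/5746; mL+mR=27/34 → advance +1; mR−mL=-9/5746 → turn -1·90°
n=6: pose=(-2,-3,N); sL=90/269, sR=18/37; mL=4086/9953, mR=3177/9953; mL+mR=27/37 → advance +1; mR−mL=-909/9953 → turn -1·90°
n=7: pose=(-2,-2,E); sL=45/68, sR=45/146; mL=4815/9928, mR=-225/9928; mL+mR=135/292 → advance +1; mR−mL=-630/1241 → turn -1·90°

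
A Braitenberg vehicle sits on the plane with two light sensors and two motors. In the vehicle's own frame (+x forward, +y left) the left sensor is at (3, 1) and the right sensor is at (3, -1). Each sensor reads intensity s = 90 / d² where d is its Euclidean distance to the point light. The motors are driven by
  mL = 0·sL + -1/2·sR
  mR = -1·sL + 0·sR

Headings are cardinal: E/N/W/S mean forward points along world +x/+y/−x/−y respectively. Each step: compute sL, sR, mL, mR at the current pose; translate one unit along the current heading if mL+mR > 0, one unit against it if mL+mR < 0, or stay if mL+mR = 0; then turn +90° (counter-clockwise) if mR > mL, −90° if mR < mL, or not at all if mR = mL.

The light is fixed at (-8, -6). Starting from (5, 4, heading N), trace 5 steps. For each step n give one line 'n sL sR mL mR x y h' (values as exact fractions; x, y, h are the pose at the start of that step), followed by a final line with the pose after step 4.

n=0: pose=(5,4,N); sL=90/313, sR=18/73; mL=-9/73, mR=-90/313; mL+mR=-9387/22849 → advance -1; mR−mL=-3753/22849 → turn -1·90°
n=1: pose=(5,3,E); sL=45/178, sR=9/32; mL=-9/64, mR=-45/178; mL+mR=-2241/5696 → advance -1; mR−mL=-639/5696 → turn -1·90°
n=2: pose=(4,3,S); sL=18/41, sR=90/157; mL=-45/157, mR=-18/41; mL+mR=-4671/6437 → advance -1; mR−mL=-981/6437 → turn -1·90°
n=3: pose=(4,4,W); sL=5/9, sR=45/101; mL=-45/202, mR=-5/9; mL+mR=-1415/1818 → advance -1; mR−mL=-605/1818 → turn -1·90°
n=4: pose=(5,4,N); sL=90/313, sR=18/73; mL=-9/73, mR=-90/313; mL+mR=-9387/22849 → advance -1; mR−mL=-3753/22849 → turn -1·90°

0 90/313 18/73 -9/73 -90/313 5 4 N
1 45/178 9/32 -9/64 -45/178 5 3 E
2 18/41 90/157 -45/157 -18/41 4 3 S
3 5/9 45/101 -45/202 -5/9 4 4 W
4 90/313 18/73 -9/73 -90/313 5 4 N
final 5 3 E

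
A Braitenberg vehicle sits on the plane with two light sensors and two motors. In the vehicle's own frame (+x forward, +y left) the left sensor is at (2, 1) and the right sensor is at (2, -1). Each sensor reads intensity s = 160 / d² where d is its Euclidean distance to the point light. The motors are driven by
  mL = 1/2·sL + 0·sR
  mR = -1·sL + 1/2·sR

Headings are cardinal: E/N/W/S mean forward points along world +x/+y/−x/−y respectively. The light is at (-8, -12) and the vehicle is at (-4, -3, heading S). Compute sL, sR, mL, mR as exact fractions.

left sensor world pos  = (-3, -5); dL² = 74
right sensor world pos = (-5, -5); dR² = 58
sL = 160/74 = 80/37
sR = 160/58 = 80/29
mL = 1/2·sL + 0·sR = 40/37
mR = -1·sL + 1/2·sR = -840/1073

80/37 80/29 40/37 -840/1073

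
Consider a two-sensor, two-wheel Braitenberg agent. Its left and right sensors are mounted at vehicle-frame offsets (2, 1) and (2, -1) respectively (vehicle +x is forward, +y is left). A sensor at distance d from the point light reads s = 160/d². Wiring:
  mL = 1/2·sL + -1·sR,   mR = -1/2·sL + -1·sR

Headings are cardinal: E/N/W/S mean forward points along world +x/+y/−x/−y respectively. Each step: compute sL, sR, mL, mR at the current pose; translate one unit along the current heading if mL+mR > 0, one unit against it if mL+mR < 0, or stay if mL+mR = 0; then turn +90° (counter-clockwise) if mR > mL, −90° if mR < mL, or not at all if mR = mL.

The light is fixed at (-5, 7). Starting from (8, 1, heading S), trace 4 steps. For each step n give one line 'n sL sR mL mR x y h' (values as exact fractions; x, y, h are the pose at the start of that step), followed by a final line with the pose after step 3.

n=0: pose=(8,1,S); sL=8/13, sR=10/13; mL=-6/13, mR=-14/13; mL+mR=-20/13 → advance -1; mR−mL=-8/13 → turn -1·90°
n=1: pose=(8,2,W); sL=160/157, sR=160/137; mL=-14160/21509, mR=-36080/21509; mL+mR=-320/137 → advance -1; mR−mL=-160/157 → turn -1·90°
n=2: pose=(9,2,N); sL=80/89, sR=80/117; mL=-2440/10413, mR=-11800/10413; mL+mR=-160/117 → advance -1; mR−mL=-80/89 → turn -1·90°
n=3: pose=(9,1,E); sL=160/281, sR=32/61; mL=-4112/17141, mR=-13872/17141; mL+mR=-64/61 → advance -1; mR−mL=-160/281 → turn -1·90°

0 8/13 10/13 -6/13 -14/13 8 1 S
1 160/157 160/137 -14160/21509 -36080/21509 8 2 W
2 80/89 80/117 -2440/10413 -11800/10413 9 2 N
3 160/281 32/61 -4112/17141 -13872/17141 9 1 E
final 8 1 S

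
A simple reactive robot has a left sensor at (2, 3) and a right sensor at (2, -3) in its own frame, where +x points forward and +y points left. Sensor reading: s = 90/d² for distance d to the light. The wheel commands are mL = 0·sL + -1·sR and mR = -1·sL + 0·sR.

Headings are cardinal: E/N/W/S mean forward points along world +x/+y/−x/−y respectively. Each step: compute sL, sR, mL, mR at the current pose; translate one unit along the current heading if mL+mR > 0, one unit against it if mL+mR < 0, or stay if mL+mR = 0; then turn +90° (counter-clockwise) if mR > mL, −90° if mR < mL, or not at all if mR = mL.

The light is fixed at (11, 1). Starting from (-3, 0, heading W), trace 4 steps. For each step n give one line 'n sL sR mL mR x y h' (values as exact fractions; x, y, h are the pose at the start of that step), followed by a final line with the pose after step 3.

n=0: pose=(-3,0,W); sL=45/136, sR=9/26; mL=-9/26, mR=-45/136; mL+mR=-1197/1768 → advance -1; mR−mL=27/1768 → turn +1·90°
n=1: pose=(-2,0,S); sL=90/109, sR=18/53; mL=-18/53, mR=-90/109; mL+mR=-6732/5777 → advance -1; mR−mL=-2808/5777 → turn -1·90°
n=2: pose=(-2,1,W); sL=5/13, sR=5/13; mL=-5/13, mR=-5/13; mL+mR=-10/13 → advance -1; mR−mL=0 → turn +0·90°
n=3: pose=(-1,1,W); sL=18/41, sR=18/41; mL=-18/41, mR=-18/41; mL+mR=-36/41 → advance -1; mR−mL=0 → turn +0·90°

0 45/136 9/26 -9/26 -45/136 -3 0 W
1 90/109 18/53 -18/53 -90/109 -2 0 S
2 5/13 5/13 -5/13 -5/13 -2 1 W
3 18/41 18/41 -18/41 -18/41 -1 1 W
final 0 1 W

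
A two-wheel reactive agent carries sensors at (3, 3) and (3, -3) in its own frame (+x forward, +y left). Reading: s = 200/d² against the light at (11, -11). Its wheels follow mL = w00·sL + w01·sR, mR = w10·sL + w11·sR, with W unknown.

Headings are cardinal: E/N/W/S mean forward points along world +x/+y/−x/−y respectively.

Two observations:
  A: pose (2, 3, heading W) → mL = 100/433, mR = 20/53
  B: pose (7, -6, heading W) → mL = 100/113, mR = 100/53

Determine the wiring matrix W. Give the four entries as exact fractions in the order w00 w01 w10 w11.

0 1/2 1/2 0

obs A: pose=(2,3,W) → sL=40/53, sR=200/433, mL=100/433, mR=20/53
obs B: pose=(7,-6,W) → sL=200/53, sR=200/113, mL=100/113, mR=100/53
sensor matrix S = [[40/53, 200/433], [200/53, 200/113]]; det S = -1056000/2593237
solve [mL_A; mL_B] = S·[w00; w01] and [mR_A; mR_B] = S·[w10; w11]:
  w00 = 0, w01 = 1/2, w10 = 1/2, w11 = 0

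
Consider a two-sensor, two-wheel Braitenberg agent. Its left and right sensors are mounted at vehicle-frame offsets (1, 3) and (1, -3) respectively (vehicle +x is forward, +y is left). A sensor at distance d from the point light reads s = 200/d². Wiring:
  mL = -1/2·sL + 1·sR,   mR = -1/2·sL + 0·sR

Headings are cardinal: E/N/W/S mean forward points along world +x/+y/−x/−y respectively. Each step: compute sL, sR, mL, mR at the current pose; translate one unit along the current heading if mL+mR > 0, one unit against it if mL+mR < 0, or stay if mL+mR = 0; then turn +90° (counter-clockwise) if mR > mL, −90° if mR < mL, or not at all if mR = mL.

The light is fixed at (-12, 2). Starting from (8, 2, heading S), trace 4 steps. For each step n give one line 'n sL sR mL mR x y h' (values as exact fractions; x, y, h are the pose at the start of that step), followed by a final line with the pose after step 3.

0 20/53 20/29 770/1537 -10/53 8 2 S
1 200/377 40/73 7780/27521 -100/377 8 1 W
2 25/32 50/121 175/7744 -25/64 7 1 N
3 200/401 8/17 1508/6817 -100/401 7 0 E
final 6 0 S

n=0: pose=(8,2,S); sL=20/53, sR=20/29; mL=770/1537, mR=-10/53; mL+mR=480/1537 → advance +1; mR−mL=-20/29 → turn -1·90°
n=1: pose=(8,1,W); sL=200/377, sR=40/73; mL=7780/27521, mR=-100/377; mL+mR=480/27521 → advance +1; mR−mL=-40/73 → turn -1·90°
n=2: pose=(7,1,N); sL=25/32, sR=50/121; mL=175/7744, mR=-25/64; mL+mR=-1425/3872 → advance -1; mR−mL=-50/121 → turn -1·90°
n=3: pose=(7,0,E); sL=200/401, sR=8/17; mL=1508/6817, mR=-100/401; mL+mR=-192/6817 → advance -1; mR−mL=-8/17 → turn -1·90°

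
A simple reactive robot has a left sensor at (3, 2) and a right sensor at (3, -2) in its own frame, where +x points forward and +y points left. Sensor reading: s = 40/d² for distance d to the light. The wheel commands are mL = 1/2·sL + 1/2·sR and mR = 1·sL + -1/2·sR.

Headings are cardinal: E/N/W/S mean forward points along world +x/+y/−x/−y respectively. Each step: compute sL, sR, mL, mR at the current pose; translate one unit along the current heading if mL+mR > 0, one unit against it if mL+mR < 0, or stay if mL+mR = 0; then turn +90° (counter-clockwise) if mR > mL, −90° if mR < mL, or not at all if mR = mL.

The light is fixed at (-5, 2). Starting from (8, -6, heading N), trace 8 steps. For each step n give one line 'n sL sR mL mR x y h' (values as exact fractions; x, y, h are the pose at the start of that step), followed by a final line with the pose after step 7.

0 20/73 4/25 396/1825 354/1825 8 -6 N
1 40/281 40/337 12360/94697 7860/94697 8 -5 E
2 10/89 10/61 750/5429 165/5429 9 -5 S
3 40/221 40/157 7560/34697 1860/34697 9 -6 W
4 20/73 4/25 396/1825 354/1825 8 -6 N
5 40/281 40/337 12360/94697 7860/94697 8 -5 E
6 10/89 10/61 750/5429 165/5429 9 -5 S
7 40/221 40/157 7560/34697 1860/34697 9 -6 W
final 8 -6 N

n=0: pose=(8,-6,N); sL=20/73, sR=4/25; mL=396/1825, mR=354/1825; mL+mR=30/73 → advance +1; mR−mL=-42/1825 → turn -1·90°
n=1: pose=(8,-5,E); sL=40/281, sR=40/337; mL=12360/94697, mR=7860/94697; mL+mR=60/281 → advance +1; mR−mL=-4500/94697 → turn -1·90°
n=2: pose=(9,-5,S); sL=10/89, sR=10/61; mL=750/5429, mR=165/5429; mL+mR=15/89 → advance +1; mR−mL=-585/5429 → turn -1·90°
n=3: pose=(9,-6,W); sL=40/221, sR=40/157; mL=7560/34697, mR=1860/34697; mL+mR=60/221 → advance +1; mR−mL=-5700/34697 → turn -1·90°
n=4: pose=(8,-6,N); sL=20/73, sR=4/25; mL=396/1825, mR=354/1825; mL+mR=30/73 → advance +1; mR−mL=-42/1825 → turn -1·90°
n=5: pose=(8,-5,E); sL=40/281, sR=40/337; mL=12360/94697, mR=7860/94697; mL+mR=60/281 → advance +1; mR−mL=-4500/94697 → turn -1·90°
n=6: pose=(9,-5,S); sL=10/89, sR=10/61; mL=750/5429, mR=165/5429; mL+mR=15/89 → advance +1; mR−mL=-585/5429 → turn -1·90°
n=7: pose=(9,-6,W); sL=40/221, sR=40/157; mL=7560/34697, mR=1860/34697; mL+mR=60/221 → advance +1; mR−mL=-5700/34697 → turn -1·90°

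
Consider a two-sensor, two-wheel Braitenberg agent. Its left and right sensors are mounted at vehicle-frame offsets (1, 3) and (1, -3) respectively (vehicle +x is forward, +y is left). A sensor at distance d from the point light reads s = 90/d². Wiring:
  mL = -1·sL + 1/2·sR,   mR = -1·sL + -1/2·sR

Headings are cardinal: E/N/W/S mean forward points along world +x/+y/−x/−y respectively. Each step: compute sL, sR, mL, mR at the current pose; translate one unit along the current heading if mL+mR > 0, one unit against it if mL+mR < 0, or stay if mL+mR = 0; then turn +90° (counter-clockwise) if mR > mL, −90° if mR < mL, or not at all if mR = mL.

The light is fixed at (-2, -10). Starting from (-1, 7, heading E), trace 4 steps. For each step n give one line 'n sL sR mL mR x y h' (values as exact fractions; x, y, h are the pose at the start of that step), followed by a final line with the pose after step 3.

0 45/202 9/20 9/4040 -1809/4040 -1 7 E
1 18/53 18/53 -9/53 -27/53 -2 7 S
2 45/113 45/221 -14805/49946 -24975/49946 -2 8 W
3 18/73 90/377 -3501/27521 -10071/27521 -1 8 N
final -1 7 E

n=0: pose=(-1,7,E); sL=45/202, sR=9/20; mL=9/4040, mR=-1809/4040; mL+mR=-45/101 → advance -1; mR−mL=-9/20 → turn -1·90°
n=1: pose=(-2,7,S); sL=18/53, sR=18/53; mL=-9/53, mR=-27/53; mL+mR=-36/53 → advance -1; mR−mL=-18/53 → turn -1·90°
n=2: pose=(-2,8,W); sL=45/113, sR=45/221; mL=-14805/49946, mR=-24975/49946; mL+mR=-90/113 → advance -1; mR−mL=-45/221 → turn -1·90°
n=3: pose=(-1,8,N); sL=18/73, sR=90/377; mL=-3501/27521, mR=-10071/27521; mL+mR=-36/73 → advance -1; mR−mL=-90/377 → turn -1·90°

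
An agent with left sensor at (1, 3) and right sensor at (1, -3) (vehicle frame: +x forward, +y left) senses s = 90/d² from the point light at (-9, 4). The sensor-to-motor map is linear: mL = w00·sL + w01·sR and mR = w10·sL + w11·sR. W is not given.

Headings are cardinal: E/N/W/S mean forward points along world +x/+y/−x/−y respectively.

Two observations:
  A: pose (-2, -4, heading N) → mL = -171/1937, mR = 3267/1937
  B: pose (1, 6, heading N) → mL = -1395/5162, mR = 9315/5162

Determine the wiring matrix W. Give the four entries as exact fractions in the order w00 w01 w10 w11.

obs A: pose=(-2,-4,N) → sL=18/13, sR=90/149, mL=-171/1937, mR=3267/1937
obs B: pose=(1,6,N) → sL=45/29, sR=45/89, mL=-1395/5162, mR=9315/5162
sensor matrix S = [[18/13, 90/149], [45/29, 45/89]]; det S = -1185840/4999397
solve [mL_A; mL_B] = S·[w00; w01] and [mR_A; mR_B] = S·[w10; w11]:
  w00 = -1/2, w01 = 1, w10 = 1, w11 = 1/2

-1/2 1 1 1/2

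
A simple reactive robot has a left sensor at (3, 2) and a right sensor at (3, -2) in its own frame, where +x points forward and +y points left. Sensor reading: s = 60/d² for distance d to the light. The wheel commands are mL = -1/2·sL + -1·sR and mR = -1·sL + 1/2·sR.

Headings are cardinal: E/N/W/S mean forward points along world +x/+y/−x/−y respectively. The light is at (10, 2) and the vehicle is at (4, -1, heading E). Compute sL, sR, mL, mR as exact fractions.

left sensor world pos  = (7, 1); dL² = 10
right sensor world pos = (7, -3); dR² = 34
sL = 60/10 = 6
sR = 60/34 = 30/17
mL = -1/2·sL + -1·sR = -81/17
mR = -1·sL + 1/2·sR = -87/17

6 30/17 -81/17 -87/17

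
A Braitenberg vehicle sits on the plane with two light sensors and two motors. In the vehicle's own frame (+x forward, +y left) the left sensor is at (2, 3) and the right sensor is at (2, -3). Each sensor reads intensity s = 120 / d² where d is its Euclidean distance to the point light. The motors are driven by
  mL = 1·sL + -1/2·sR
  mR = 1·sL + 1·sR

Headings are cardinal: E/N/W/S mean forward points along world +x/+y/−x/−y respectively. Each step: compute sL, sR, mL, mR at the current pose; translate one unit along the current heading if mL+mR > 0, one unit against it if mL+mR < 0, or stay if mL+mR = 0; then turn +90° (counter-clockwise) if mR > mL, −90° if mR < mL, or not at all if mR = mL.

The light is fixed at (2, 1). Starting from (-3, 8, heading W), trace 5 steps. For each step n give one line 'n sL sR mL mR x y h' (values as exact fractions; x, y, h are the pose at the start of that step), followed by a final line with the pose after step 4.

n=0: pose=(-3,8,W); sL=24/13, sR=120/149; mL=2796/1937, mR=5136/1937; mL+mR=7932/1937 → advance +1; mR−mL=180/149 → turn +1·90°
n=1: pose=(-4,8,S); sL=60/17, sR=60/53; mL=2670/901, mR=4200/901; mL+mR=6870/901 → advance +1; mR−mL=90/53 → turn +1·90°
n=2: pose=(-4,7,E); sL=120/97, sR=24/5; mL=-564/485, mR=2928/485; mL+mR=2364/485 → advance +1; mR−mL=36/5 → turn +1·90°
n=3: pose=(-3,7,N); sL=15/16, sR=30/17; mL=15/272, mR=735/272; mL+mR=375/136 → advance +1; mR−mL=45/17 → turn +1·90°
n=4: pose=(-3,8,W); sL=24/13, sR=120/149; mL=2796/1937, mR=5136/1937; mL+mR=7932/1937 → advance +1; mR−mL=180/149 → turn +1·90°

0 24/13 120/149 2796/1937 5136/1937 -3 8 W
1 60/17 60/53 2670/901 4200/901 -4 8 S
2 120/97 24/5 -564/485 2928/485 -4 7 E
3 15/16 30/17 15/272 735/272 -3 7 N
4 24/13 120/149 2796/1937 5136/1937 -3 8 W
final -4 8 S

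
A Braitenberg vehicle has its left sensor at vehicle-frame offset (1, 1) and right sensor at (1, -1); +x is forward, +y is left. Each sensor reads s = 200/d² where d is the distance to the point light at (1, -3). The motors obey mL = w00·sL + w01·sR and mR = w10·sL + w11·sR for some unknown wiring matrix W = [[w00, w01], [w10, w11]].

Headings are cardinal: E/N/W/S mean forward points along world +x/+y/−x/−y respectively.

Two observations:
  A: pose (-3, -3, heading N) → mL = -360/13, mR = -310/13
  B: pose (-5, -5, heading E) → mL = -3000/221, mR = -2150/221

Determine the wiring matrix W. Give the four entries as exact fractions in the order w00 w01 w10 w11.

-1 -1 -1/2 -1

obs A: pose=(-3,-3,N) → sL=100/13, sR=20, mL=-360/13, mR=-310/13
obs B: pose=(-5,-5,E) → sL=100/13, sR=100/17, mL=-3000/221, mR=-2150/221
sensor matrix S = [[100/13, 20], [100/13, 100/17]]; det S = -24000/221
solve [mL_A; mL_B] = S·[w00; w01] and [mR_A; mR_B] = S·[w10; w11]:
  w00 = -1, w01 = -1, w10 = -1/2, w11 = -1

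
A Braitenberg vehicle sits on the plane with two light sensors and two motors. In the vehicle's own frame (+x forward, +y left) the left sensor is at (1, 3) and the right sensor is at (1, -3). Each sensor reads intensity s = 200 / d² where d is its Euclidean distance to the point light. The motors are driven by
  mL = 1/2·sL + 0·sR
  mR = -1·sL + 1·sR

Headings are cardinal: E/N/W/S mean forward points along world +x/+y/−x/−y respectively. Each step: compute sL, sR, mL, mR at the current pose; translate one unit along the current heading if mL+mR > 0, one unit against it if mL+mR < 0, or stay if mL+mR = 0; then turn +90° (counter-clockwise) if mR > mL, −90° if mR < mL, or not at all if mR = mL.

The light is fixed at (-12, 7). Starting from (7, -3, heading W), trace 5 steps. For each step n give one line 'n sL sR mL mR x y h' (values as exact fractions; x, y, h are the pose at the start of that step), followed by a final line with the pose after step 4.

0 200/493 200/373 100/493 24000/183889 7 -3 W
1 100/153 100/261 50/153 -400/1479 6 -3 N
2 200/397 40/101 100/397 -4320/40097 6 -2 E
3 25/73 50/89 25/146 1425/6497 7 -2 S
4 200/449 200/569 100/449 -24000/255481 7 -3 E
final 8 -3 S

n=0: pose=(7,-3,W); sL=200/493, sR=200/373; mL=100/493, mR=24000/183889; mL+mR=61300/183889 → advance +1; mR−mL=-13300/183889 → turn -1·90°
n=1: pose=(6,-3,N); sL=100/153, sR=100/261; mL=50/153, mR=-400/1479; mL+mR=250/4437 → advance +1; mR−mL=-2650/4437 → turn -1·90°
n=2: pose=(6,-2,E); sL=200/397, sR=40/101; mL=100/397, mR=-4320/40097; mL+mR=5780/40097 → advance +1; mR−mL=-14420/40097 → turn -1·90°
n=3: pose=(7,-2,S); sL=25/73, sR=50/89; mL=25/146, mR=1425/6497; mL+mR=5075/12994 → advance +1; mR−mL=625/12994 → turn +1·90°
n=4: pose=(7,-3,E); sL=200/449, sR=200/569; mL=100/449, mR=-24000/255481; mL+mR=32900/255481 → advance +1; mR−mL=-80900/255481 → turn -1·90°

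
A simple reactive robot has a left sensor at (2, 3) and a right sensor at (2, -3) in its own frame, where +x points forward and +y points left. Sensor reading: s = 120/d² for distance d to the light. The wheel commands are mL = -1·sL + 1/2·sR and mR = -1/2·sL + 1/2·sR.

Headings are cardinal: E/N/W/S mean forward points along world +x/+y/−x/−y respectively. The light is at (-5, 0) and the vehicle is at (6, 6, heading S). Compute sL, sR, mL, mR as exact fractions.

30/53 3/2 39/212 99/212

left sensor world pos  = (9, 4); dL² = 212
right sensor world pos = (3, 4); dR² = 80
sL = 120/212 = 30/53
sR = 120/80 = 3/2
mL = -1·sL + 1/2·sR = 39/212
mR = -1/2·sL + 1/2·sR = 99/212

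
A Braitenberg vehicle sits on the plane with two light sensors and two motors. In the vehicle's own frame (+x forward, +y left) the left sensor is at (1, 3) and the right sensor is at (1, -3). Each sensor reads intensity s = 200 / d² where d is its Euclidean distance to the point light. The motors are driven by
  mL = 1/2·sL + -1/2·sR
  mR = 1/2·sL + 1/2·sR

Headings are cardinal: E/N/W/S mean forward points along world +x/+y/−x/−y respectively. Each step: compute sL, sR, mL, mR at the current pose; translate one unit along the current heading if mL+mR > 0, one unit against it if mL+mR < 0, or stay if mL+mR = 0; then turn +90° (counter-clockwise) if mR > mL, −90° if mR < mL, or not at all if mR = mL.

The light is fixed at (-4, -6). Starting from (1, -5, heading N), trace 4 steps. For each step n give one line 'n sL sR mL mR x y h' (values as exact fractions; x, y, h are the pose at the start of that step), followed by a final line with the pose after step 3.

0 25 50/17 375/34 475/34 1 -5 N
1 200/17 200/41 2400/697 5800/697 1 -4 W
2 4 100 -48 52 0 -4 S
3 200/41 200/29 -1200/1189 7000/1189 0 -5 E
final 1 -5 N

n=0: pose=(1,-5,N); sL=25, sR=50/17; mL=375/34, mR=475/34; mL+mR=25 → advance +1; mR−mL=50/17 → turn +1·90°
n=1: pose=(1,-4,W); sL=200/17, sR=200/41; mL=2400/697, mR=5800/697; mL+mR=200/17 → advance +1; mR−mL=200/41 → turn +1·90°
n=2: pose=(0,-4,S); sL=4, sR=100; mL=-48, mR=52; mL+mR=4 → advance +1; mR−mL=100 → turn +1·90°
n=3: pose=(0,-5,E); sL=200/41, sR=200/29; mL=-1200/1189, mR=7000/1189; mL+mR=200/41 → advance +1; mR−mL=200/29 → turn +1·90°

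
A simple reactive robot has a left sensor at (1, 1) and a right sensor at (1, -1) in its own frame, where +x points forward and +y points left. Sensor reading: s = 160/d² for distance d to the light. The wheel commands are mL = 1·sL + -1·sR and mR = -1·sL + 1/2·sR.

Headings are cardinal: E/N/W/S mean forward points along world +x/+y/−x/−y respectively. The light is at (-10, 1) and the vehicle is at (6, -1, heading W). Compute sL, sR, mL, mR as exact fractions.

80/117 80/113 -320/13221 -4360/13221

left sensor world pos  = (5, -2); dL² = 234
right sensor world pos = (5, 0); dR² = 226
sL = 160/234 = 80/117
sR = 160/226 = 80/113
mL = 1·sL + -1·sR = -320/13221
mR = -1·sL + 1/2·sR = -4360/13221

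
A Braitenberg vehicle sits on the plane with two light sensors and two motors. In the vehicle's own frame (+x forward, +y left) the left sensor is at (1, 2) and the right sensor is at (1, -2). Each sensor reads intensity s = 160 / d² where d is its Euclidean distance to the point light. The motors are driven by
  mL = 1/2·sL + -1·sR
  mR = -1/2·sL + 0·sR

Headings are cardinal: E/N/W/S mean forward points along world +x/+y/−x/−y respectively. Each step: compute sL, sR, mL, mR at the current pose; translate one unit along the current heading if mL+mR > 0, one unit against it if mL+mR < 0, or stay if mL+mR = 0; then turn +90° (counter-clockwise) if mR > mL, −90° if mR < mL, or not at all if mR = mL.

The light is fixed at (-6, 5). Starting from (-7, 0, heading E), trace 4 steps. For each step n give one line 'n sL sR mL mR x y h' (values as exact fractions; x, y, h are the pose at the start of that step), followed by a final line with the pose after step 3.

n=0: pose=(-7,0,E); sL=160/9, sR=160/49; mL=2480/441, mR=-80/9; mL+mR=-160/49 → advance -1; mR−mL=-6400/441 → turn -1·90°
n=1: pose=(-8,0,S); sL=40/9, sR=40/13; mL=-100/117, mR=-20/9; mL+mR=-40/13 → advance -1; mR−mL=-160/117 → turn -1·90°
n=2: pose=(-8,1,W); sL=32/9, sR=160/13; mL=-1232/117, mR=-16/9; mL+mR=-160/13 → advance -1; mR−mL=1024/117 → turn +1·90°
n=3: pose=(-7,1,S); sL=80/13, sR=80/17; mL=-360/221, mR=-40/13; mL+mR=-80/17 → advance -1; mR−mL=-320/221 → turn -1·90°

0 160/9 160/49 2480/441 -80/9 -7 0 E
1 40/9 40/13 -100/117 -20/9 -8 0 S
2 32/9 160/13 -1232/117 -16/9 -8 1 W
3 80/13 80/17 -360/221 -40/13 -7 1 S
final -7 2 W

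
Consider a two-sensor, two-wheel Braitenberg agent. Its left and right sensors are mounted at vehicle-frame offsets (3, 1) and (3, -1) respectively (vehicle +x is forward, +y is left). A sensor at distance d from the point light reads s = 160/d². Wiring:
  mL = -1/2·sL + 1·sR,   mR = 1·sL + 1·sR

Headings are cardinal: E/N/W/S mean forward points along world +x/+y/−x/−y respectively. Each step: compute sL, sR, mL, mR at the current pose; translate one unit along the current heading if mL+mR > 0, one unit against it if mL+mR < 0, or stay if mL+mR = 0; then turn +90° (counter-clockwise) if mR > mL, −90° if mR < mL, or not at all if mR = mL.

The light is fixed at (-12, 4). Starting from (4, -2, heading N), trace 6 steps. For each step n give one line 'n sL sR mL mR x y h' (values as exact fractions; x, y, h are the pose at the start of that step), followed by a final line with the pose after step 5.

0 80/117 80/149 3400/17433 21280/17433 4 -2 N
1 32/41 32/37 720/1517 2496/1517 4 -1 W
2 1/2 8/13 19/52 29/26 3 -1 S
3 160/349 160/373 26000/130177 115520/130177 3 -2 E
4 80/117 80/149 3400/17433 21280/17433 4 -2 N
5 32/41 32/37 720/1517 2496/1517 4 -1 W
final 3 -1 S

n=0: pose=(4,-2,N); sL=80/117, sR=80/149; mL=3400/17433, mR=21280/17433; mL+mR=24680/17433 → advance +1; mR−mL=40/39 → turn +1·90°
n=1: pose=(4,-1,W); sL=32/41, sR=32/37; mL=720/1517, mR=2496/1517; mL+mR=3216/1517 → advance +1; mR−mL=48/41 → turn +1·90°
n=2: pose=(3,-1,S); sL=1/2, sR=8/13; mL=19/52, mR=29/26; mL+mR=77/52 → advance +1; mR−mL=3/4 → turn +1·90°
n=3: pose=(3,-2,E); sL=160/349, sR=160/373; mL=26000/130177, mR=115520/130177; mL+mR=141520/130177 → advance +1; mR−mL=240/349 → turn +1·90°
n=4: pose=(4,-2,N); sL=80/117, sR=80/149; mL=3400/17433, mR=21280/17433; mL+mR=24680/17433 → advance +1; mR−mL=40/39 → turn +1·90°
n=5: pose=(4,-1,W); sL=32/41, sR=32/37; mL=720/1517, mR=2496/1517; mL+mR=3216/1517 → advance +1; mR−mL=48/41 → turn +1·90°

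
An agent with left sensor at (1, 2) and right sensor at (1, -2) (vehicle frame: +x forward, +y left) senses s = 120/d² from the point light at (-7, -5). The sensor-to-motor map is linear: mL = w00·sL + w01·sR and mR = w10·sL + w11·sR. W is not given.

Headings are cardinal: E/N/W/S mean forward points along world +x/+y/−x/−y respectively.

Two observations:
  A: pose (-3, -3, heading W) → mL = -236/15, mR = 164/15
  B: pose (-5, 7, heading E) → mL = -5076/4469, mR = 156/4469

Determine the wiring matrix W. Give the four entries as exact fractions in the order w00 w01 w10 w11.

-1 -1/2 1 -1/2

obs A: pose=(-3,-3,W) → sL=40/3, sR=24/5, mL=-236/15, mR=164/15
obs B: pose=(-5,7,E) → sL=24/41, sR=120/109, mL=-5076/4469, mR=156/4469
sensor matrix S = [[40/3, 24/5], [24/41, 120/109]]; det S = 265216/22345
solve [mL_A; mL_B] = S·[w00; w01] and [mR_A; mR_B] = S·[w10; w11]:
  w00 = -1, w01 = -1/2, w10 = 1, w11 = -1/2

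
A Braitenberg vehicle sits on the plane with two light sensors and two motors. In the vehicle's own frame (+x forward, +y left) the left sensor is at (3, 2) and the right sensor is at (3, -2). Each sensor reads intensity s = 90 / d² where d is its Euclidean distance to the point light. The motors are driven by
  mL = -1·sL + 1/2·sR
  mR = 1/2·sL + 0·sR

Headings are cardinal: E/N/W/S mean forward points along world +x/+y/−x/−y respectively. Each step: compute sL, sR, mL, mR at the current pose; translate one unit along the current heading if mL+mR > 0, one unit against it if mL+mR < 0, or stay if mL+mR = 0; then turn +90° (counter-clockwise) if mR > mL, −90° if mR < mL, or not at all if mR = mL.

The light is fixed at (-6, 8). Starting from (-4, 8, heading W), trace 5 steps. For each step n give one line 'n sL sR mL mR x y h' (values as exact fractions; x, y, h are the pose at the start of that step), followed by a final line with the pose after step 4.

n=0: pose=(-4,8,W); sL=18, sR=18; mL=-9, mR=9; mL+mR=0 → advance +0; mR−mL=18 → turn +1·90°
n=1: pose=(-4,8,S); sL=18/5, sR=10; mL=7/5, mR=9/5; mL+mR=16/5 → advance +1; mR−mL=2/5 → turn +1·90°
n=2: pose=(-4,7,E); sL=45/13, sR=45/17; mL=-945/442, mR=45/26; mL+mR=-90/221 → advance -1; mR−mL=855/221 → turn +1·90°
n=3: pose=(-5,7,N); sL=18, sR=90/13; mL=-189/13, mR=9; mL+mR=-72/13 → advance -1; mR−mL=306/13 → turn +1·90°
n=4: pose=(-5,6,W); sL=9/2, sR=45/2; mL=27/4, mR=9/4; mL+mR=9 → advance +1; mR−mL=-9/2 → turn -1·90°

0 18 18 -9 9 -4 8 W
1 18/5 10 7/5 9/5 -4 8 S
2 45/13 45/17 -945/442 45/26 -4 7 E
3 18 90/13 -189/13 9 -5 7 N
4 9/2 45/2 27/4 9/4 -5 6 W
final -6 6 N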